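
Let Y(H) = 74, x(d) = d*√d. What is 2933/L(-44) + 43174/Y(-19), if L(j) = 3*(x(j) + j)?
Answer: 128118259/219780 + 2933*I*√11/2970 ≈ 582.94 + 3.2753*I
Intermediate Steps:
x(d) = d^(3/2)
L(j) = 3*j + 3*j^(3/2) (L(j) = 3*(j^(3/2) + j) = 3*(j + j^(3/2)) = 3*j + 3*j^(3/2))
2933/L(-44) + 43174/Y(-19) = 2933/(3*(-44) + 3*(-44)^(3/2)) + 43174/74 = 2933/(-132 + 3*(-88*I*√11)) + 43174*(1/74) = 2933/(-132 - 264*I*√11) + 21587/37 = 21587/37 + 2933/(-132 - 264*I*√11)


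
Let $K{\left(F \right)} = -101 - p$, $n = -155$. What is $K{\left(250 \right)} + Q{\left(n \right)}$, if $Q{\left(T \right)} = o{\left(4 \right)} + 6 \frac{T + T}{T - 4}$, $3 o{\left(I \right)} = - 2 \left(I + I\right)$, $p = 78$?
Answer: $- \frac{27449}{159} \approx -172.64$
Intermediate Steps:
$o{\left(I \right)} = - \frac{4 I}{3}$ ($o{\left(I \right)} = \frac{\left(-2\right) \left(I + I\right)}{3} = \frac{\left(-2\right) 2 I}{3} = \frac{\left(-4\right) I}{3} = - \frac{4 I}{3}$)
$K{\left(F \right)} = -179$ ($K{\left(F \right)} = -101 - 78 = -179$)
$Q{\left(T \right)} = - \frac{16}{3} + \frac{12 T}{-4 + T}$ ($Q{\left(T \right)} = \left(- \frac{4}{3}\right) 4 + 6 \frac{T + T}{T - 4} = - \frac{16}{3} + 6 \frac{2 T}{-4 + T} = - \frac{16}{3} + \frac{12 T}{-4 + T}$)
$K{\left(250 \right)} + Q{\left(n \right)} = -179 + \frac{4 \left(16 + 5 \left(-155\right)\right)}{3 \left(-4 - 155\right)} = -179 + \frac{4 \left(16 - 775\right)}{3 \left(-159\right)} = -179 + \frac{4}{3} \left(- \frac{1}{159}\right) \left(-759\right) = -179 + \frac{1012}{159} = - \frac{27449}{159}$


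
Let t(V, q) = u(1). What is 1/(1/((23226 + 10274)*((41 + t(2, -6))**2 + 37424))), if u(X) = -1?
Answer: 1307304000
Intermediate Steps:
t(V, q) = -1
1/(1/((23226 + 10274)*((41 + t(2, -6))**2 + 37424))) = 1/(1/((23226 + 10274)*((41 - 1)**2 + 37424))) = 1/(1/(33500*(40**2 + 37424))) = 1/(1/(33500*(1600 + 37424))) = 1/(1/(33500*39024)) = 1/(1/1307304000) = 1307304000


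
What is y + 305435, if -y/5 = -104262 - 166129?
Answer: 1657390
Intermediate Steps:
y = 1351955 (y = -5*(-104262 - 166129) = -5*(-270391) = 1351955)
y + 305435 = 1351955 + 305435 = 1657390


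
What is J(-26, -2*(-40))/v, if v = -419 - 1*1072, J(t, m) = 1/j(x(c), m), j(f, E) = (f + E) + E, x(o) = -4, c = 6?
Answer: -1/232596 ≈ -4.2993e-6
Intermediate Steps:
j(f, E) = f + 2*E (j(f, E) = (E + f) + E = f + 2*E)
J(t, m) = 1/(-4 + 2*m)
v = -1491 (v = -419 - 1072 = -1491)
J(-26, -2*(-40))/v = (1/(2*(-2 - 2*(-40))))/(-1491) = (1/(2*(-2 + 80)))*(-1/1491) = ((½)/78)*(-1/1491) = ((½)*(1/78))*(-1/1491) = (1/156)*(-1/1491) = -1/232596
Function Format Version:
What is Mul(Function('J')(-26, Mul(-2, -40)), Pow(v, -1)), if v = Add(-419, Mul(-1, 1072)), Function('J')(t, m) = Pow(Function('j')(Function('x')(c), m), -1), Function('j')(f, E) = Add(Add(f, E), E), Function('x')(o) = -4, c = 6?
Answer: Rational(-1, 232596) ≈ -4.2993e-6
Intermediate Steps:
Function('j')(f, E) = Add(f, Mul(2, E)) (Function('j')(f, E) = Add(Add(E, f), E) = Add(f, Mul(2, E)))
Function('J')(t, m) = Pow(Add(-4, Mul(2, m)), -1)
v = -1491 (v = Add(-419, -1072) = -1491)
Mul(Function('J')(-26, Mul(-2, -40)), Pow(v, -1)) = Mul(Mul(Rational(1, 2), Pow(Add(-2, Mul(-2, -40)), -1)), Pow(-1491, -1)) = Mul(Mul(Rational(1, 2), Pow(Add(-2, 80), -1)), Rational(-1, 1491)) = Mul(Mul(Rational(1, 2), Pow(78, -1)), Rational(-1, 1491)) = Mul(Mul(Rational(1, 2), Rational(1, 78)), Rational(-1, 1491)) = Mul(Rational(1, 156), Rational(-1, 1491)) = Rational(-1, 232596)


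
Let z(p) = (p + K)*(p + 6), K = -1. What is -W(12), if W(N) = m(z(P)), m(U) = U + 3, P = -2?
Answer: 9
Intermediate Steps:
z(p) = (-1 + p)*(6 + p) (z(p) = (p - 1)*(p + 6) = (-1 + p)*(6 + p))
m(U) = 3 + U
W(N) = -9 (W(N) = 3 + (-6 + (-2)² + 5*(-2)) = 3 + (-6 + 4 - 10) = 3 - 12 = -9)
-W(12) = -1*(-9) = 9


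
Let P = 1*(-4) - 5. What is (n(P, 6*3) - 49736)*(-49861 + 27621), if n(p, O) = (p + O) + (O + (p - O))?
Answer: 1106128640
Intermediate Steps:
P = -9 (P = -4 - 5 = -9)
n(p, O) = O + 2*p (n(p, O) = (O + p) + p = O + 2*p)
(n(P, 6*3) - 49736)*(-49861 + 27621) = ((6*3 + 2*(-9)) - 49736)*(-49861 + 27621) = ((18 - 18) - 49736)*(-22240) = (0 - 49736)*(-22240) = -49736*(-22240) = 1106128640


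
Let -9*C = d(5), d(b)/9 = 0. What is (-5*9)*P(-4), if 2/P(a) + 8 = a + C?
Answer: 15/2 ≈ 7.5000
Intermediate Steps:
d(b) = 0 (d(b) = 9*0 = 0)
C = 0 (C = -⅑*0 = 0)
P(a) = 2/(-8 + a) (P(a) = 2/(-8 + (a + 0)) = 2/(-8 + a))
(-5*9)*P(-4) = (-5*9)*(2/(-8 - 4)) = -90/(-12) = -90*(-1)/12 = -45*(-⅙) = 15/2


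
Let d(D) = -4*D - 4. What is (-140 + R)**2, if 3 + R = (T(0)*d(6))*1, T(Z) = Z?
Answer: 20449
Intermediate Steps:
d(D) = -4 - 4*D
R = -3 (R = -3 + (0*(-4 - 4*6))*1 = -3 + (0*(-4 - 24))*1 = -3 + (0*(-28))*1 = -3 + 0*1 = -3 + 0 = -3)
(-140 + R)**2 = (-140 - 3)**2 = (-143)**2 = 20449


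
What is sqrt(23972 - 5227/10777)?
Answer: sqrt(2784141140209)/10777 ≈ 154.83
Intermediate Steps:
sqrt(23972 - 5227/10777) = sqrt(258341017/10777) = sqrt(2784141140209)/10777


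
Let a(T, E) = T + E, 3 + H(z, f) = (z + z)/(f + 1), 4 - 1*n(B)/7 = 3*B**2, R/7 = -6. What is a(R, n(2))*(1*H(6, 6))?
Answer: 126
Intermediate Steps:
R = -42 (R = 7*(-6) = -42)
n(B) = 28 - 21*B**2
H(z, f) = -3 + 2*z/(1 + f) (H(z, f) = -3 + (z + z)/(f + 1) = -3 + (2*z)/(1 + f) = -3 + 2*z/(1 + f))
a(T, E) = E + T
a(R, n(2))*(1*H(6, 6)) = ((28 - 21*2**2) - 42)*(1*((-3 - 3*6 + 2*6)/(1 + 6))) = ((28 - 21*4) - 42)*(1*((-3 - 18 + 12)/7)) = ((28 - 84) - 42)*(1*((1/7)*(-9))) = (-56 - 42)*(1*(-9/7)) = -98*(-9/7) = 126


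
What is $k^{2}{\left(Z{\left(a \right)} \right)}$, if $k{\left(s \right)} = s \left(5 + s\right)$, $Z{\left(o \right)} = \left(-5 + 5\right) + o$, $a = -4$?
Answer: $16$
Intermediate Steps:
$Z{\left(o \right)} = o$ ($Z{\left(o \right)} = 0 + o = o$)
$k^{2}{\left(Z{\left(a \right)} \right)} = \left(- 4 \left(5 - 4\right)\right)^{2} = \left(\left(-4\right) 1\right)^{2} = \left(-4\right)^{2} = 16$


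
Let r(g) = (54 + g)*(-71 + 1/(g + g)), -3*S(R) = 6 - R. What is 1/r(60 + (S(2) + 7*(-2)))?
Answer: -201/1407850 ≈ -0.00014277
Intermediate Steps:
S(R) = -2 + R/3 (S(R) = -(6 - R)/3 = -2 + R/3)
r(g) = (-71 + 1/(2*g))*(54 + g) (r(g) = (54 + g)*(-71 + 1/(2*g)) = (-71 + 1/(2*g))*(54 + g))
1/r(60 + (S(2) + 7*(-2))) = 1/(-7667/2 - 71*(60 + ((-2 + (1/3)*2) + 7*(-2))) + 27/(60 + ((-2 + (1/3)*2) + 7*(-2)))) = 1/(-7667/2 - 71*(60 + ((-2 + 2/3) - 14)) + 27/(60 + ((-2 + 2/3) - 14))) = 1/(-7667/2 - 71*(60 + (-4/3 - 14)) + 27/(60 + (-4/3 - 14))) = 1/(-7667/2 - 71*(60 - 46/3) + 27/(60 - 46/3)) = 1/(-7667/2 - 71*134/3 + 27/(134/3)) = 1/(-7667/2 - 9514/3 + 27*(3/134)) = 1/(-7667/2 - 9514/3 + 81/134) = 1/(-1407850/201) = -201/1407850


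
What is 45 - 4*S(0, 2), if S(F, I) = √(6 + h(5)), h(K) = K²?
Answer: 45 - 4*√31 ≈ 22.729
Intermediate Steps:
S(F, I) = √31 (S(F, I) = √(6 + 5²) = √(6 + 25) = √31)
45 - 4*S(0, 2) = 45 - 4*√31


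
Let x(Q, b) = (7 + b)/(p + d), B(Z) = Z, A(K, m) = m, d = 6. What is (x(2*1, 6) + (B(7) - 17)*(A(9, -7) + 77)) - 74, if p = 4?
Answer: -7727/10 ≈ -772.70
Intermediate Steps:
x(Q, b) = 7/10 + b/10 (x(Q, b) = (7 + b)/(4 + 6) = (7 + b)/10 = (7 + b)*(⅒) = 7/10 + b/10)
(x(2*1, 6) + (B(7) - 17)*(A(9, -7) + 77)) - 74 = ((7/10 + (⅒)*6) + (7 - 17)*(-7 + 77)) - 74 = ((7/10 + ⅗) - 10*70) - 74 = (13/10 - 700) - 74 = -6987/10 - 74 = -7727/10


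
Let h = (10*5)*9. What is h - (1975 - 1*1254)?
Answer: -271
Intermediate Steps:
h = 450 (h = 50*9 = 450)
h - (1975 - 1*1254) = 450 - (1975 - 1*1254) = 450 - (1975 - 1254) = 450 - 1*721 = 450 - 721 = -271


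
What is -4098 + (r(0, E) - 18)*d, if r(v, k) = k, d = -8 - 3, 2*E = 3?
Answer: -7833/2 ≈ -3916.5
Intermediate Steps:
E = 3/2 (E = (½)*3 = 3/2 ≈ 1.5000)
d = -11
-4098 + (r(0, E) - 18)*d = -4098 + (3/2 - 18)*(-11) = -4098 - 33/2*(-11) = -4098 + 363/2 = -7833/2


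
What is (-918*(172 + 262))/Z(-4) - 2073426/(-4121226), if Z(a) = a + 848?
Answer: -68341496732/144929781 ≈ -471.55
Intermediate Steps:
Z(a) = 848 + a
(-918*(172 + 262))/Z(-4) - 2073426/(-4121226) = (-918*(172 + 262))/(848 - 4) - 2073426/(-4121226) = -918*434/844 - 2073426*(-1/4121226) = -398412*1/844 + 345571/686871 = -99603/211 + 345571/686871 = -68341496732/144929781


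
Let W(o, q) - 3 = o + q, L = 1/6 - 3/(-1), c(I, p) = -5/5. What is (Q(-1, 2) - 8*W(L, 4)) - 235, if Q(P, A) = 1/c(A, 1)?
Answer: -952/3 ≈ -317.33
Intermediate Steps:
c(I, p) = -1 (c(I, p) = -5*⅕ = -1)
L = 19/6 (L = 1*(⅙) - 3*(-1) = ⅙ + 3 = 19/6 ≈ 3.1667)
W(o, q) = 3 + o + q (W(o, q) = 3 + (o + q) = 3 + o + q)
Q(P, A) = -1 (Q(P, A) = 1/(-1) = -1)
(Q(-1, 2) - 8*W(L, 4)) - 235 = (-1 - 8*(3 + 19/6 + 4)) - 235 = (-1 - 8*61/6) - 235 = (-1 - 244/3) - 235 = -247/3 - 235 = -952/3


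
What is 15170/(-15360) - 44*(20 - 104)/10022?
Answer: -4763159/7696896 ≈ -0.61884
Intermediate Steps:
15170/(-15360) - 44*(20 - 104)/10022 = 15170*(-1/15360) - 44*(-84)*(1/10022) = -1517/1536 + 3696*(1/10022) = -1517/1536 + 1848/5011 = -4763159/7696896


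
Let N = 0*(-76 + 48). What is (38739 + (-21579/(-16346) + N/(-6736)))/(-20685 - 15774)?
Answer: -211083091/198652938 ≈ -1.0626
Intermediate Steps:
N = 0 (N = 0*(-28) = 0)
(38739 + (-21579/(-16346) + N/(-6736)))/(-20685 - 15774) = (38739 + (-21579/(-16346) + 0/(-6736)))/(-20685 - 15774) = (38739 + (-21579*(-1/16346) + 0*(-1/6736)))/(-36459) = (38739 + (21579/16346 + 0))*(-1/36459) = (38739 + 21579/16346)*(-1/36459) = (633249273/16346)*(-1/36459) = -211083091/198652938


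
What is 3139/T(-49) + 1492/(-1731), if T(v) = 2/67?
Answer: 364048819/3462 ≈ 1.0516e+5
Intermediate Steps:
T(v) = 2/67 (T(v) = 2*(1/67) = 2/67)
3139/T(-49) + 1492/(-1731) = 3139/(2/67) + 1492/(-1731) = 3139*(67/2) + 1492*(-1/1731) = 210313/2 - 1492/1731 = 364048819/3462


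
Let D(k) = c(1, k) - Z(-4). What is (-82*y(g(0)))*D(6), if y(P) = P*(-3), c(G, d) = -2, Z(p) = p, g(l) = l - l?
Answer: 0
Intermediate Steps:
g(l) = 0
y(P) = -3*P
D(k) = 2 (D(k) = -2 - 1*(-4) = -2 + 4 = 2)
(-82*y(g(0)))*D(6) = -(-246)*0*2 = -82*0*2 = 0*2 = 0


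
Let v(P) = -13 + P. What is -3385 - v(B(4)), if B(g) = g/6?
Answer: -10118/3 ≈ -3372.7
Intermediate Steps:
B(g) = g/6 (B(g) = g*(⅙) = g/6)
-3385 - v(B(4)) = -3385 - (-13 + (⅙)*4) = -3385 - (-13 + ⅔) = -3385 - 1*(-37/3) = -3385 + 37/3 = -10118/3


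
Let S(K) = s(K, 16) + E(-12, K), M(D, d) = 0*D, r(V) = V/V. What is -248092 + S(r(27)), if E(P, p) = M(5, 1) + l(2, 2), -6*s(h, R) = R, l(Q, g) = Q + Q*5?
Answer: -744248/3 ≈ -2.4808e+5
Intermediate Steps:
l(Q, g) = 6*Q (l(Q, g) = Q + 5*Q = 6*Q)
r(V) = 1
s(h, R) = -R/6
M(D, d) = 0
E(P, p) = 12 (E(P, p) = 0 + 6*2 = 0 + 12 = 12)
S(K) = 28/3 (S(K) = -1/6*16 + 12 = -8/3 + 12 = 28/3)
-248092 + S(r(27)) = -248092 + 28/3 = -744248/3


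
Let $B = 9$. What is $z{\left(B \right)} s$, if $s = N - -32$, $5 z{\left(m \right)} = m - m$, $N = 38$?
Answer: $0$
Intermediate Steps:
$z{\left(m \right)} = 0$ ($z{\left(m \right)} = \frac{m - m}{5} = \frac{1}{5} \cdot 0 = 0$)
$s = 70$ ($s = 38 - -32 = 38 + 32 = 70$)
$z{\left(B \right)} s = 0 \cdot 70 = 0$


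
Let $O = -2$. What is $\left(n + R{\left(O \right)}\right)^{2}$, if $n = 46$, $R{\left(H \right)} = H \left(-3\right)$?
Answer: $2704$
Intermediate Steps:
$R{\left(H \right)} = - 3 H$
$\left(n + R{\left(O \right)}\right)^{2} = \left(46 - -6\right)^{2} = \left(46 + 6\right)^{2} = 52^{2} = 2704$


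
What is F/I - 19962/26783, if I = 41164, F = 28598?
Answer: -27887767/551247706 ≈ -0.050590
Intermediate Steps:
F/I - 19962/26783 = 28598/41164 - 19962/26783 = 28598*(1/41164) - 19962*1/26783 = 14299/20582 - 19962/26783 = -27887767/551247706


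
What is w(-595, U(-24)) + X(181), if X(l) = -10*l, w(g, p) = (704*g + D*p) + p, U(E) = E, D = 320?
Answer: -428394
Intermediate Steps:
w(g, p) = 321*p + 704*g (w(g, p) = (704*g + 320*p) + p = (320*p + 704*g) + p = 321*p + 704*g)
w(-595, U(-24)) + X(181) = (321*(-24) + 704*(-595)) - 10*181 = (-7704 - 418880) - 1810 = -426584 - 1810 = -428394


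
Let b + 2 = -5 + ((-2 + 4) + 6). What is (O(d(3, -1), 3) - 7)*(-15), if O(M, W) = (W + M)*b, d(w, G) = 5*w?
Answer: -165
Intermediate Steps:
b = 1 (b = -2 + (-5 + ((-2 + 4) + 6)) = -2 + (-5 + (2 + 6)) = -2 + (-5 + 8) = -2 + 3 = 1)
O(M, W) = M + W (O(M, W) = (W + M)*1 = (M + W)*1 = M + W)
(O(d(3, -1), 3) - 7)*(-15) = ((5*3 + 3) - 7)*(-15) = ((15 + 3) - 7)*(-15) = (18 - 7)*(-15) = 11*(-15) = -165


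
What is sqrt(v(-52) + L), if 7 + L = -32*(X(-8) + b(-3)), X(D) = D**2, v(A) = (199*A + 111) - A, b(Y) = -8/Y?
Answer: 4*I*sqrt(6933)/3 ≈ 111.02*I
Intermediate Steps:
v(A) = 111 + 198*A (v(A) = (111 + 199*A) - A = 111 + 198*A)
L = -6421/3 (L = -7 - 32*((-8)**2 - 8/(-3)) = -7 - 32*(64 - 8*(-1/3)) = -7 - 32*(64 + 8/3) = -7 - 32*200/3 = -7 - 6400/3 = -6421/3 ≈ -2140.3)
sqrt(v(-52) + L) = sqrt((111 + 198*(-52)) - 6421/3) = sqrt((111 - 10296) - 6421/3) = sqrt(-10185 - 6421/3) = sqrt(-36976/3) = 4*I*sqrt(6933)/3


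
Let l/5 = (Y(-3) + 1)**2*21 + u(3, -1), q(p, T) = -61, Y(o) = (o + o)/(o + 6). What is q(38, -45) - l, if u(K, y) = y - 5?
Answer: -136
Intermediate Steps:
Y(o) = 2*o/(6 + o) (Y(o) = (2*o)/(6 + o) = 2*o/(6 + o))
u(K, y) = -5 + y
l = 75 (l = 5*((2*(-3)/(6 - 3) + 1)**2*21 + (-5 - 1)) = 5*((2*(-3)/3 + 1)**2*21 - 6) = 5*((2*(-3)*(1/3) + 1)**2*21 - 6) = 5*((-2 + 1)**2*21 - 6) = 5*((-1)**2*21 - 6) = 5*(1*21 - 6) = 5*(21 - 6) = 5*15 = 75)
q(38, -45) - l = -61 - 1*75 = -61 - 75 = -136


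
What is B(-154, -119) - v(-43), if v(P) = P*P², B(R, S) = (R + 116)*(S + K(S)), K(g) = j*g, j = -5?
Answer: 61419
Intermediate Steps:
K(g) = -5*g
B(R, S) = -4*S*(116 + R) (B(R, S) = (R + 116)*(S - 5*S) = (116 + R)*(-4*S) = -4*S*(116 + R))
v(P) = P³
B(-154, -119) - v(-43) = 4*(-119)*(-116 - 1*(-154)) - 1*(-43)³ = 4*(-119)*(-116 + 154) - 1*(-79507) = 4*(-119)*38 + 79507 = -18088 + 79507 = 61419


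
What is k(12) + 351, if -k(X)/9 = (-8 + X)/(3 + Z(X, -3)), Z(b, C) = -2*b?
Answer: 2469/7 ≈ 352.71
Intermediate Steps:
k(X) = -9*(-8 + X)/(3 - 2*X)
k(12) + 351 = 9*(-8 + 12)/(-3 + 2*12) + 351 = 9*4/(-3 + 24) + 351 = 9*4/21 + 351 = 9*(1/21)*4 + 351 = 12/7 + 351 = 2469/7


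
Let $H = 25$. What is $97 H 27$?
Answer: $65475$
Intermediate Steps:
$97 H 27 = 97 \cdot 25 \cdot 27 = 2425 \cdot 27 = 65475$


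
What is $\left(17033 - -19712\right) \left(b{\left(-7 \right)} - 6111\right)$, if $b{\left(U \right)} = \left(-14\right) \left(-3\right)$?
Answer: $-223005405$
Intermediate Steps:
$b{\left(U \right)} = 42$
$\left(17033 - -19712\right) \left(b{\left(-7 \right)} - 6111\right) = \left(17033 - -19712\right) \left(42 - 6111\right) = \left(17033 + 19712\right) \left(-6069\right) = 36745 \left(-6069\right) = -223005405$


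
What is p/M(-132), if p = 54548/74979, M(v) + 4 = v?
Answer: -13637/2549286 ≈ -0.0053493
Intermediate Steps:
M(v) = -4 + v
p = 54548/74979 (p = 54548*(1/74979) = 54548/74979 ≈ 0.72751)
p/M(-132) = 54548/(74979*(-4 - 132)) = (54548/74979)/(-136) = (54548/74979)*(-1/136) = -13637/2549286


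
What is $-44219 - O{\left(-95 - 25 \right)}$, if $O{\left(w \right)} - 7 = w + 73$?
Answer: $-44179$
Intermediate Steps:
$O{\left(w \right)} = 80 + w$ ($O{\left(w \right)} = 7 + \left(w + 73\right) = 7 + \left(73 + w\right) = 80 + w$)
$-44219 - O{\left(-95 - 25 \right)} = -44219 - \left(80 - 120\right) = -44219 - -40 = -44219 + 40 = -44179$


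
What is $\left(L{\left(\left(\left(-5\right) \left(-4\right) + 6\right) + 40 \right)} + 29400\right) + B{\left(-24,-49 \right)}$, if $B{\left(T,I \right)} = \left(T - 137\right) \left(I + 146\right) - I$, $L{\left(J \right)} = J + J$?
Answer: $13964$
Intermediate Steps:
$L{\left(J \right)} = 2 J$
$B{\left(T,I \right)} = - I + \left(-137 + T\right) \left(146 + I\right)$ ($B{\left(T,I \right)} = \left(-137 + T\right) \left(146 + I\right) - I = - I + \left(-137 + T\right) \left(146 + I\right)$)
$\left(L{\left(\left(\left(-5\right) \left(-4\right) + 6\right) + 40 \right)} + 29400\right) + B{\left(-24,-49 \right)} = \left(2 \left(\left(\left(-5\right) \left(-4\right) + 6\right) + 40\right) + 29400\right) - 15568 = \left(2 \left(\left(20 + 6\right) + 40\right) + 29400\right) + \left(-20002 + 6762 - 3504 + 1176\right) = \left(2 \left(26 + 40\right) + 29400\right) - 15568 = \left(2 \cdot 66 + 29400\right) - 15568 = \left(132 + 29400\right) - 15568 = 29532 - 15568 = 13964$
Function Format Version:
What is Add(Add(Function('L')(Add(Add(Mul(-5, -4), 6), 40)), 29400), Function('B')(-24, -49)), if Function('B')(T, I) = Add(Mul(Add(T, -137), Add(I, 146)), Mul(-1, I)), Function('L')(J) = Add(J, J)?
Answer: 13964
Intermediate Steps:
Function('L')(J) = Mul(2, J)
Function('B')(T, I) = Add(Mul(-1, I), Mul(Add(-137, T), Add(146, I))) (Function('B')(T, I) = Add(Mul(Add(-137, T), Add(146, I)), Mul(-1, I)) = Add(Mul(-1, I), Mul(Add(-137, T), Add(146, I))))
Add(Add(Function('L')(Add(Add(Mul(-5, -4), 6), 40)), 29400), Function('B')(-24, -49)) = Add(Add(Mul(2, Add(Add(Mul(-5, -4), 6), 40)), 29400), Add(-20002, Mul(-138, -49), Mul(146, -24), Mul(-49, -24))) = Add(Add(Mul(2, Add(Add(20, 6), 40)), 29400), Add(-20002, 6762, -3504, 1176)) = Add(Add(Mul(2, Add(26, 40)), 29400), -15568) = Add(Add(Mul(2, 66), 29400), -15568) = Add(Add(132, 29400), -15568) = Add(29532, -15568) = 13964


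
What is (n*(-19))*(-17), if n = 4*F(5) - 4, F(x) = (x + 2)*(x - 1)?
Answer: 34884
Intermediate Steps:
F(x) = (-1 + x)*(2 + x) (F(x) = (2 + x)*(-1 + x) = (-1 + x)*(2 + x))
n = 108 (n = 4*(-2 + 5 + 5**2) - 4 = 4*(-2 + 5 + 25) - 4 = 4*28 - 4 = 112 - 4 = 108)
(n*(-19))*(-17) = (108*(-19))*(-17) = -2052*(-17) = 34884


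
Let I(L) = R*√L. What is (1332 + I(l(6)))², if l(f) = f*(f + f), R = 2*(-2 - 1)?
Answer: 1776816 - 95904*√2 ≈ 1.6412e+6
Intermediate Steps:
R = -6 (R = 2*(-3) = -6)
l(f) = 2*f² (l(f) = f*(2*f) = 2*f²)
I(L) = -6*√L
(1332 + I(l(6)))² = (1332 - 6*6*√2)² = (1332 - 36*√2)²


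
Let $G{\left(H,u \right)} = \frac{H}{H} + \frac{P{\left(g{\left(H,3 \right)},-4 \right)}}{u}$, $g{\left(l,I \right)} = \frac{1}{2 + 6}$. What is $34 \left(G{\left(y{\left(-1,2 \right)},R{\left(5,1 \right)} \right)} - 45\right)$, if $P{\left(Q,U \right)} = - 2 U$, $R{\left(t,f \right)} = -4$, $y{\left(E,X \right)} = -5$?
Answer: $-1564$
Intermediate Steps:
$g{\left(l,I \right)} = \frac{1}{8}$
$G{\left(H,u \right)} = 1 + \frac{8}{u}$ ($G{\left(H,u \right)} = \frac{H}{H} + \frac{\left(-2\right) \left(-4\right)}{u} = 1 + \frac{8}{u}$)
$34 \left(G{\left(y{\left(-1,2 \right)},R{\left(5,1 \right)} \right)} - 45\right) = 34 \left(\frac{8 - 4}{-4} - 45\right) = 34 \left(\left(- \frac{1}{4}\right) 4 - 45\right) = 34 \left(-1 - 45\right) = 34 \left(-46\right) = -1564$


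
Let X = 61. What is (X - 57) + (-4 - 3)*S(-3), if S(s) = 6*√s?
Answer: 4 - 42*I*√3 ≈ 4.0 - 72.746*I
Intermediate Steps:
(X - 57) + (-4 - 3)*S(-3) = (61 - 57) + (-4 - 3)*(6*√(-3)) = 4 - 42*I*√3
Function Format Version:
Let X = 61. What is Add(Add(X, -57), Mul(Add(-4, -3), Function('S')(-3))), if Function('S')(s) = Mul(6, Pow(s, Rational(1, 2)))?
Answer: Add(4, Mul(-42, I, Pow(3, Rational(1, 2)))) ≈ Add(4.0000, Mul(-72.746, I))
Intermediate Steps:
Add(Add(X, -57), Mul(Add(-4, -3), Function('S')(-3))) = Add(Add(61, -57), Mul(Add(-4, -3), Mul(6, Pow(-3, Rational(1, 2))))) = Add(4, Mul(-7, Mul(6, Mul(I, Pow(3, Rational(1, 2)))))) = Add(4, Mul(-7, Mul(6, I, Pow(3, Rational(1, 2))))) = Add(4, Mul(-42, I, Pow(3, Rational(1, 2))))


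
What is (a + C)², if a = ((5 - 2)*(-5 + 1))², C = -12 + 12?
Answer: 20736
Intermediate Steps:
C = 0
a = 144 (a = (3*(-4))² = (-12)² = 144)
(a + C)² = (144 + 0)² = 144² = 20736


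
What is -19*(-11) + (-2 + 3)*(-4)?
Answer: 205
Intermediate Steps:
-19*(-11) + (-2 + 3)*(-4) = 209 + 1*(-4) = 209 - 4 = 205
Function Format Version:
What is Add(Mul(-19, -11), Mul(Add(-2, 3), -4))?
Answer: 205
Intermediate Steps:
Add(Mul(-19, -11), Mul(Add(-2, 3), -4)) = Add(209, Mul(1, -4)) = Add(209, -4) = 205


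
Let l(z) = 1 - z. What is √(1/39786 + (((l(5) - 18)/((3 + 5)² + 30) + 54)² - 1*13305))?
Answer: I*√36415233175905462/1869942 ≈ 102.05*I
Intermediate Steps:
√(1/39786 + (((l(5) - 18)/((3 + 5)² + 30) + 54)² - 1*13305)) = √(1/39786 + ((((1 - 1*5) - 18)/((3 + 5)² + 30) + 54)² - 1*13305)) = √(1/39786 + ((((1 - 5) - 18)/(8² + 30) + 54)² - 13305)) = √(1/39786 + (((-4 - 18)/(64 + 30) + 54)² - 13305)) = √(1/39786 + ((-22/94 + 54)² - 13305)) = √(1/39786 + ((-22*1/94 + 54)² - 13305)) = √(1/39786 + ((-11/47 + 54)² - 13305)) = √(1/39786 + ((2527/47)² - 13305)) = √(1/39786 + (6385729/2209 - 13305)) = √(1/39786 - 23005016/2209) = √(-915277564367/87887274) = I*√36415233175905462/1869942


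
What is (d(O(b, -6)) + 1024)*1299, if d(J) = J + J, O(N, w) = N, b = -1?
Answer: 1327578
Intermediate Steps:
d(J) = 2*J
(d(O(b, -6)) + 1024)*1299 = (2*(-1) + 1024)*1299 = (-2 + 1024)*1299 = 1022*1299 = 1327578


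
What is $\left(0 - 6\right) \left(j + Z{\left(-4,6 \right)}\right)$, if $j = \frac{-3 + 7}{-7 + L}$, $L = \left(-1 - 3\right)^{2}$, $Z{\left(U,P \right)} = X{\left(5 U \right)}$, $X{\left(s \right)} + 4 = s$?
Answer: $\frac{424}{3} \approx 141.33$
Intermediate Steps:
$X{\left(s \right)} = -4 + s$
$Z{\left(U,P \right)} = -4 + 5 U$
$L = 16$ ($L = \left(-4\right)^{2} = 16$)
$j = \frac{4}{9}$ ($j = \frac{-3 + 7}{-7 + 16} = \frac{4}{9} \approx 0.44444$)
$\left(0 - 6\right) \left(j + Z{\left(-4,6 \right)}\right) = \left(0 - 6\right) \left(\frac{4}{9} + \left(-4 + 5 \left(-4\right)\right)\right) = \left(0 - 6\right) \left(\frac{4}{9} - 24\right) = - 6 \left(\frac{4}{9} - 24\right) = \left(-6\right) \left(- \frac{212}{9}\right) = \frac{424}{3}$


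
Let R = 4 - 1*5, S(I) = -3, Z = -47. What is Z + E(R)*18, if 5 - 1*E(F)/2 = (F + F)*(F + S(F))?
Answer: -155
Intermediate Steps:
R = -1 (R = 4 - 5 = -1)
E(F) = 10 - 4*F*(-3 + F) (E(F) = 10 - 2*(F + F)*(F - 3) = 10 - 2*2*F*(-3 + F) = 10 - 4*F*(-3 + F))
Z + E(R)*18 = -47 + (10 - 4*(-1)**2 + 12*(-1))*18 = -47 + (10 - 4*1 - 12)*18 = -47 + (10 - 4 - 12)*18 = -47 - 6*18 = -47 - 108 = -155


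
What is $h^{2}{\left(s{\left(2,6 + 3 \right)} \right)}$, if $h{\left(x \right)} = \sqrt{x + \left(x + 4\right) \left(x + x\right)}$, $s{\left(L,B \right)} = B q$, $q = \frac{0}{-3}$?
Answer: $0$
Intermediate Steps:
$q = 0$ ($q = 0 \left(- \frac{1}{3}\right) = 0$)
$s{\left(L,B \right)} = 0$ ($s{\left(L,B \right)} = B 0 = 0$)
$h{\left(x \right)} = \sqrt{x + 2 x \left(4 + x\right)}$ ($h{\left(x \right)} = \sqrt{x + \left(4 + x\right) 2 x} = \sqrt{x + 2 x \left(4 + x\right)}$)
$h^{2}{\left(s{\left(2,6 + 3 \right)} \right)} = \left(\sqrt{0 \left(9 + 2 \cdot 0\right)}\right)^{2} = \left(\sqrt{0 \left(9 + 0\right)}\right)^{2} = \left(\sqrt{0 \cdot 9}\right)^{2} = \left(\sqrt{0}\right)^{2} = 0^{2} = 0$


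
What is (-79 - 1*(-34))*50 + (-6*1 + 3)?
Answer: -2253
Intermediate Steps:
(-79 - 1*(-34))*50 + (-6*1 + 3) = (-79 + 34)*50 + (-6 + 3) = -45*50 - 3 = -2250 - 3 = -2253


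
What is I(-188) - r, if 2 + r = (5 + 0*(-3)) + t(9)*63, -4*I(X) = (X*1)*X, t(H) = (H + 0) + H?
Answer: -9973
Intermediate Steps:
t(H) = 2*H (t(H) = H + H = 2*H)
I(X) = -X**2/4 (I(X) = -X*1*X/4 = -X*X/4 = -X**2/4)
r = 1137 (r = -2 + ((5 + 0*(-3)) + (2*9)*63) = -2 + ((5 + 0) + 18*63) = -2 + (5 + 1134) = -2 + 1139 = 1137)
I(-188) - r = -1/4*(-188)**2 - 1*1137 = -1/4*35344 - 1137 = -8836 - 1137 = -9973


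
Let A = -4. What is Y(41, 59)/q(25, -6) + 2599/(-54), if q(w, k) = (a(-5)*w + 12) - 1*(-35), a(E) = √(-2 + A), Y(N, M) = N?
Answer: (-64975*√6 + 119939*I)/(54*(-47*I + 25*√6)) ≈ -47.806 - 0.42133*I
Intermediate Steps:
a(E) = I*√6 (a(E) = √(-2 - 4) = √(-6) = I*√6)
q(w, k) = 47 + I*w*√6 (q(w, k) = ((I*√6)*w + 12) - 1*(-35) = (I*w*√6 + 12) + 35 = (12 + I*w*√6) + 35 = 47 + I*w*√6)
Y(41, 59)/q(25, -6) + 2599/(-54) = 41/(47 + I*25*√6) + 2599/(-54) = 41/(47 + 25*I*√6) + 2599*(-1/54) = 41/(47 + 25*I*√6) - 2599/54 = -2599/54 + 41/(47 + 25*I*√6)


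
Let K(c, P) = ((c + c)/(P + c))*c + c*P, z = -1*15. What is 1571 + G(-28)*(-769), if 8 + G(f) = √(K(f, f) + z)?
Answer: 7723 - 769*√741 ≈ -13210.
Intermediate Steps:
z = -15
K(c, P) = P*c + 2*c²/(P + c) (K(c, P) = ((2*c)/(P + c))*c + P*c = (2*c/(P + c))*c + P*c = 2*c²/(P + c) + P*c = P*c + 2*c²/(P + c))
G(f) = -8 + √(-15 + f + f²) (G(f) = -8 + √(f*(f² + 2*f + f*f)/(f + f) - 15) = -8 + √(f*(f² + 2*f + f²)/((2*f)) - 15) = -8 + √(f*(1/(2*f))*(2*f + 2*f²) - 15) = -8 + √((f + f²) - 15) = -8 + √(-15 + f + f²))
1571 + G(-28)*(-769) = 1571 + (-8 + √(-15 - 28 + (-28)²))*(-769) = 1571 + (-8 + √(-15 - 28 + 784))*(-769) = 1571 + (-8 + √741)*(-769) = 1571 + (6152 - 769*√741) = 7723 - 769*√741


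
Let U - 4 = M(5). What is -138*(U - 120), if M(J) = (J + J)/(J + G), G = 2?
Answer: 110676/7 ≈ 15811.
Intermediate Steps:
M(J) = 2*J/(2 + J) (M(J) = (J + J)/(J + 2) = (2*J)/(2 + J) = 2*J/(2 + J))
U = 38/7 (U = 4 + 2*5/(2 + 5) = 4 + 2*5/7 = 4 + 2*5*(⅐) = 4 + 10/7 = 38/7 ≈ 5.4286)
-138*(U - 120) = -138*(38/7 - 120) = -138*(-802/7) = 110676/7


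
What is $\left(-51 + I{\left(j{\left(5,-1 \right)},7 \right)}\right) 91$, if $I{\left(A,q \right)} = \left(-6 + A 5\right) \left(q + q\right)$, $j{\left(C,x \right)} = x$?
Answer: $-18655$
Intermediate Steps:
$I{\left(A,q \right)} = 2 q \left(-6 + 5 A\right)$ ($I{\left(A,q \right)} = \left(-6 + 5 A\right) 2 q = 2 q \left(-6 + 5 A\right)$)
$\left(-51 + I{\left(j{\left(5,-1 \right)},7 \right)}\right) 91 = \left(-51 + 2 \cdot 7 \left(-6 + 5 \left(-1\right)\right)\right) 91 = \left(-51 + 2 \cdot 7 \left(-6 - 5\right)\right) 91 = \left(-51 + 2 \cdot 7 \left(-11\right)\right) 91 = \left(-51 - 154\right) 91 = \left(-205\right) 91 = -18655$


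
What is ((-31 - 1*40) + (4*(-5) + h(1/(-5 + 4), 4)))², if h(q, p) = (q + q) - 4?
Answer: 9409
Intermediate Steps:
h(q, p) = -4 + 2*q (h(q, p) = 2*q - 4 = -4 + 2*q)
((-31 - 1*40) + (4*(-5) + h(1/(-5 + 4), 4)))² = ((-31 - 1*40) + (4*(-5) + (-4 + 2/(-5 + 4))))² = ((-31 - 40) + (-20 + (-4 + 2/(-1))))² = (-71 + (-20 + (-4 + 2*(-1))))² = (-71 + (-20 + (-4 - 2)))² = (-71 + (-20 - 6))² = (-71 - 26)² = (-97)² = 9409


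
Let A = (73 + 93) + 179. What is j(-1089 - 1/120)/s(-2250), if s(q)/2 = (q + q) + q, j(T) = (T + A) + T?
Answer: 109981/810000 ≈ 0.13578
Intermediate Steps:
A = 345 (A = 166 + 179 = 345)
j(T) = 345 + 2*T (j(T) = (T + 345) + T = (345 + T) + T = 345 + 2*T)
s(q) = 6*q (s(q) = 2*((q + q) + q) = 2*(2*q + q) = 2*(3*q) = 6*q)
j(-1089 - 1/120)/s(-2250) = (345 + 2*(-1089 - 1/120))/((6*(-2250))) = (345 + 2*(-1089 - 1*1/120))/(-13500) = (345 + 2*(-1089 - 1/120))*(-1/13500) = (345 + 2*(-130681/120))*(-1/13500) = (345 - 130681/60)*(-1/13500) = -109981/60*(-1/13500) = 109981/810000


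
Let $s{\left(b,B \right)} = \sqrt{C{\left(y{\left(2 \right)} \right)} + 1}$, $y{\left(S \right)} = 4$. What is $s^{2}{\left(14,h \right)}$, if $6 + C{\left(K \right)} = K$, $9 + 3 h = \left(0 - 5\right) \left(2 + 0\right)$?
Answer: $-1$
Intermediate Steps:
$h = - \frac{19}{3}$ ($h = -3 + \frac{\left(0 - 5\right) \left(2 + 0\right)}{3} = -3 + \frac{\left(-5\right) 2}{3} = -3 + \frac{1}{3} \left(-10\right) = -3 - \frac{10}{3} = - \frac{19}{3} \approx -6.3333$)
$C{\left(K \right)} = -6 + K$
$s{\left(b,B \right)} = i$ ($s{\left(b,B \right)} = \sqrt{\left(-6 + 4\right) + 1} = \sqrt{-2 + 1} = \sqrt{-1} = i$)
$s^{2}{\left(14,h \right)} = i^{2} = -1$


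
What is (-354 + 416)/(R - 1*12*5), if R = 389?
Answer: 62/329 ≈ 0.18845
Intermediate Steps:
(-354 + 416)/(R - 1*12*5) = (-354 + 416)/(389 - 1*12*5) = 62/(389 - 12*5) = 62/(389 - 60) = 62/329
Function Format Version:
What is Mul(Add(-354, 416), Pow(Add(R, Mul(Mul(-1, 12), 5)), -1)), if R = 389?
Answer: Rational(62, 329) ≈ 0.18845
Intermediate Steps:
Mul(Add(-354, 416), Pow(Add(R, Mul(Mul(-1, 12), 5)), -1)) = Mul(Add(-354, 416), Pow(Add(389, Mul(Mul(-1, 12), 5)), -1)) = Mul(62, Pow(Add(389, Mul(-12, 5)), -1)) = Mul(62, Pow(Add(389, -60), -1)) = Mul(62, Pow(329, -1)) = Mul(62, Rational(1, 329)) = Rational(62, 329)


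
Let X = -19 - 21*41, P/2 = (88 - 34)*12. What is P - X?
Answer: 2176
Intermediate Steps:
P = 1296 (P = 2*((88 - 34)*12) = 2*(54*12) = 2*648 = 1296)
X = -880 (X = -19 - 861 = -880)
P - X = 1296 - 1*(-880) = 1296 + 880 = 2176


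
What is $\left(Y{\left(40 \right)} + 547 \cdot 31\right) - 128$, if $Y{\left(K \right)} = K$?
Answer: $16869$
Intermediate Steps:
$\left(Y{\left(40 \right)} + 547 \cdot 31\right) - 128 = \left(40 + 547 \cdot 31\right) - 128 = \left(40 + 16957\right) - 128 = 16997 - 128 = 16869$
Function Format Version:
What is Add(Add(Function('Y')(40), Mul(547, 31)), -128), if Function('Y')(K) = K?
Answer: 16869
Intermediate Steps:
Add(Add(Function('Y')(40), Mul(547, 31)), -128) = Add(Add(40, Mul(547, 31)), -128) = Add(Add(40, 16957), -128) = Add(16997, -128) = 16869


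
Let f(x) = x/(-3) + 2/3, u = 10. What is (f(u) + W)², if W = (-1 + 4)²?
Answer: 361/9 ≈ 40.111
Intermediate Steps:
f(x) = ⅔ - x/3 (f(x) = x*(-⅓) + 2*(⅓) = -x/3 + ⅔ = ⅔ - x/3)
W = 9 (W = 3² = 9)
(f(u) + W)² = ((⅔ - ⅓*10) + 9)² = ((⅔ - 10/3) + 9)² = (-8/3 + 9)² = (19/3)² = 361/9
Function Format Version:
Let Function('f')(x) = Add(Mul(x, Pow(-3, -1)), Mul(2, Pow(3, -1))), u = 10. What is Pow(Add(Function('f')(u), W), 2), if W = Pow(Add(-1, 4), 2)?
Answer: Rational(361, 9) ≈ 40.111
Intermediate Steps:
Function('f')(x) = Add(Rational(2, 3), Mul(Rational(-1, 3), x)) (Function('f')(x) = Add(Mul(x, Rational(-1, 3)), Mul(2, Rational(1, 3))) = Add(Mul(Rational(-1, 3), x), Rational(2, 3)) = Add(Rational(2, 3), Mul(Rational(-1, 3), x)))
W = 9 (W = Pow(3, 2) = 9)
Pow(Add(Function('f')(u), W), 2) = Pow(Add(Add(Rational(2, 3), Mul(Rational(-1, 3), 10)), 9), 2) = Pow(Add(Add(Rational(2, 3), Rational(-10, 3)), 9), 2) = Pow(Add(Rational(-8, 3), 9), 2) = Pow(Rational(19, 3), 2) = Rational(361, 9)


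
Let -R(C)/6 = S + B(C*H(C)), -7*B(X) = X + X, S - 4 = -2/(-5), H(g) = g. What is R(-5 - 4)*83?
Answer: 326688/35 ≈ 9333.9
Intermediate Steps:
S = 22/5 (S = 4 - 2/(-5) = 4 - 2*(-1/5) = 4 + 2/5 = 22/5 ≈ 4.4000)
B(X) = -2*X/7 (B(X) = -(X + X)/7 = -2*X/7)
R(C) = -132/5 + 12*C**2/7 (R(C) = -6*(22/5 - 2*C*C/7) = -6*(22/5 - 2*C**2/7) = -132/5 + 12*C**2/7)
R(-5 - 4)*83 = (-132/5 + 12*(-5 - 4)**2/7)*83 = (-132/5 + (12/7)*(-9)**2)*83 = (-132/5 + (12/7)*81)*83 = (-132/5 + 972/7)*83 = (3936/35)*83 = 326688/35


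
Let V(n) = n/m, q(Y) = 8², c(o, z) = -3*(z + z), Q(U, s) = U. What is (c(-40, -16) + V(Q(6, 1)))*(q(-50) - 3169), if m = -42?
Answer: -2083455/7 ≈ -2.9764e+5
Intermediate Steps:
c(o, z) = -6*z
q(Y) = 64
V(n) = -n/42 (V(n) = n/(-42) = n*(-1/42) = -n/42)
(c(-40, -16) + V(Q(6, 1)))*(q(-50) - 3169) = (-6*(-16) - 1/42*6)*(64 - 3169) = (96 - ⅐)*(-3105) = (671/7)*(-3105) = -2083455/7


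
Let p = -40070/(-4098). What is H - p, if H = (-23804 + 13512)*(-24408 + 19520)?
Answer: 103079629469/2049 ≈ 5.0307e+7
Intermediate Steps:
H = 50307296 (H = -10292*(-4888) = 50307296)
p = 20035/2049 (p = -40070*(-1/4098) = 20035/2049 ≈ 9.7779)
H - p = 50307296 - 1*20035/2049 = 50307296 - 20035/2049 = 103079629469/2049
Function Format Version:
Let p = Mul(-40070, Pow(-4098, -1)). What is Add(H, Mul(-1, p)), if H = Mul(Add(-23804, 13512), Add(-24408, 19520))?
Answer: Rational(103079629469, 2049) ≈ 5.0307e+7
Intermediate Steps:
H = 50307296 (H = Mul(-10292, -4888) = 50307296)
p = Rational(20035, 2049) (p = Mul(-40070, Rational(-1, 4098)) = Rational(20035, 2049) ≈ 9.7779)
Add(H, Mul(-1, p)) = Add(50307296, Mul(-1, Rational(20035, 2049))) = Add(50307296, Rational(-20035, 2049)) = Rational(103079629469, 2049)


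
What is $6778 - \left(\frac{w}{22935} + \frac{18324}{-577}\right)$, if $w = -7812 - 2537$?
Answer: $\frac{90122861423}{13233495} \approx 6810.2$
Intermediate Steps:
$w = -10349$
$6778 - \left(\frac{w}{22935} + \frac{18324}{-577}\right) = 6778 - \left(- \frac{10349}{22935} + \frac{18324}{-577}\right) = 6778 - \left(\left(-10349\right) \frac{1}{22935} + 18324 \left(- \frac{1}{577}\right)\right) = 6778 - \left(- \frac{10349}{22935} - \frac{18324}{577}\right) = 6778 - - \frac{426232313}{13233495} = 6778 + \frac{426232313}{13233495} = \frac{90122861423}{13233495}$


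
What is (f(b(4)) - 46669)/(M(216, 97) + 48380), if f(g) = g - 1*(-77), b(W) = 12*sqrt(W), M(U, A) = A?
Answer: -46568/48477 ≈ -0.96062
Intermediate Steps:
f(g) = 77 + g (f(g) = g + 77 = 77 + g)
(f(b(4)) - 46669)/(M(216, 97) + 48380) = ((77 + 12*sqrt(4)) - 46669)/(97 + 48380) = ((77 + 12*2) - 46669)/48477 = ((77 + 24) - 46669)*(1/48477) = (101 - 46669)*(1/48477) = -46568*1/48477 = -46568/48477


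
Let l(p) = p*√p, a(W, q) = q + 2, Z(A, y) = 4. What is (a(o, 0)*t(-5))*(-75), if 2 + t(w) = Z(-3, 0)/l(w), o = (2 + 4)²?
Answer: 300 - 24*I*√5 ≈ 300.0 - 53.666*I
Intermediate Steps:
o = 36 (o = 6² = 36)
a(W, q) = 2 + q
l(p) = p^(3/2)
t(w) = -2 + 4/w^(3/2) (t(w) = -2 + 4/(w^(3/2)) = -2 + 4/w^(3/2))
(a(o, 0)*t(-5))*(-75) = ((2 + 0)*(-2 + 4/(-5)^(3/2)))*(-75) = (2*(-2 + 4*(I*√5/25)))*(-75) = (2*(-2 + 4*I*√5/25))*(-75) = (-4 + 8*I*√5/25)*(-75) = 300 - 24*I*√5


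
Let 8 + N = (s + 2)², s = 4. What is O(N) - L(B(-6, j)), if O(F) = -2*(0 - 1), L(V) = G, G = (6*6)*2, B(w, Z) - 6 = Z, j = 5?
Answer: -70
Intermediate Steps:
B(w, Z) = 6 + Z
G = 72 (G = 36*2 = 72)
L(V) = 72
N = 28 (N = -8 + (4 + 2)² = -8 + 6² = -8 + 36 = 28)
O(F) = 2 (O(F) = -2*(-1) = 2)
O(N) - L(B(-6, j)) = 2 - 1*72 = 2 - 72 = -70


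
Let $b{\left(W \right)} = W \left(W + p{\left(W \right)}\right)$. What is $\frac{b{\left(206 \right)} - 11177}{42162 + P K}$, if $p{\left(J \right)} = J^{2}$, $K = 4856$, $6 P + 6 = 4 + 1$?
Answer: $\frac{26319225}{124058} \approx 212.15$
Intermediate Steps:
$P = - \frac{1}{6}$ ($P = -1 + \frac{4 + 1}{6} = -1 + \frac{1}{6} \cdot 5 = -1 + \frac{5}{6} = - \frac{1}{6} \approx -0.16667$)
$b{\left(W \right)} = W \left(W + W^{2}\right)$
$\frac{b{\left(206 \right)} - 11177}{42162 + P K} = \frac{206^{2} \left(1 + 206\right) - 11177}{42162 - \frac{2428}{3}} = \frac{42436 \cdot 207 - 11177}{42162 - \frac{2428}{3}} = \frac{8784252 - 11177}{\frac{124058}{3}} = 8773075 \cdot \frac{3}{124058} = \frac{26319225}{124058}$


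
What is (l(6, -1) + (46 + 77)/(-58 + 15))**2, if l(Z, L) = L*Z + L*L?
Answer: 114244/1849 ≈ 61.787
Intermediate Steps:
l(Z, L) = L**2 + L*Z (l(Z, L) = L*Z + L**2 = L**2 + L*Z)
(l(6, -1) + (46 + 77)/(-58 + 15))**2 = (-(-1 + 6) + (46 + 77)/(-58 + 15))**2 = (-1*5 + 123/(-43))**2 = (-5 + 123*(-1/43))**2 = (-5 - 123/43)**2 = (-338/43)**2 = 114244/1849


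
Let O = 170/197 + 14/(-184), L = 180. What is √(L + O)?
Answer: 7*√302983439/9062 ≈ 13.446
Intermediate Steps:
O = 14261/18124 (O = 170*(1/197) + 14*(-1/184) = 170/197 - 7/92 = 14261/18124 ≈ 0.78686)
√(L + O) = √(180 + 14261/18124) = √(3276581/18124) = 7*√302983439/9062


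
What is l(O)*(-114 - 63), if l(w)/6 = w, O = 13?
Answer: -13806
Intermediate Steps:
l(w) = 6*w
l(O)*(-114 - 63) = (6*13)*(-114 - 63) = 78*(-177) = -13806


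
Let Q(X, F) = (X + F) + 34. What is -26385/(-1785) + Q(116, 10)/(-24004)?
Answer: 620647/42007 ≈ 14.775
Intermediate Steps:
Q(X, F) = 34 + F + X (Q(X, F) = (F + X) + 34 = 34 + F + X)
-26385/(-1785) + Q(116, 10)/(-24004) = -26385/(-1785) + (34 + 10 + 116)/(-24004) = -26385*(-1/1785) + 160*(-1/24004) = 1759/119 - 40/6001 = 620647/42007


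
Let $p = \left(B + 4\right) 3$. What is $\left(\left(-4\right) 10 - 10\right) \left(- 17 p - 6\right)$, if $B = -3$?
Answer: $2850$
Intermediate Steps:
$p = 3$ ($p = \left(-3 + 4\right) 3 = 1 \cdot 3 = 3$)
$\left(\left(-4\right) 10 - 10\right) \left(- 17 p - 6\right) = \left(\left(-4\right) 10 - 10\right) \left(\left(-17\right) 3 - 6\right) = \left(-40 - 10\right) \left(-51 - 6\right) = \left(-50\right) \left(-57\right) = 2850$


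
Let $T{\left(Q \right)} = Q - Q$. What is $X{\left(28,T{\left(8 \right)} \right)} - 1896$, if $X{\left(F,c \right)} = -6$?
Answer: $-1902$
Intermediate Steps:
$T{\left(Q \right)} = 0$
$X{\left(28,T{\left(8 \right)} \right)} - 1896 = -6 - 1896 = -1902$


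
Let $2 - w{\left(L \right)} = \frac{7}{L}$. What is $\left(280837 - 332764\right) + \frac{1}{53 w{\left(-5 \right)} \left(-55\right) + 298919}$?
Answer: $- \frac{15007318415}{289008} \approx -51927.0$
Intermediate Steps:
$w{\left(L \right)} = 2 - \frac{7}{L}$
$\left(280837 - 332764\right) + \frac{1}{53 w{\left(-5 \right)} \left(-55\right) + 298919} = \left(280837 - 332764\right) + \frac{1}{53 \left(2 - \frac{7}{-5}\right) \left(-55\right) + 298919} = -51927 + \frac{1}{53 \left(2 - - \frac{7}{5}\right) \left(-55\right) + 298919} = -51927 + \frac{1}{53 \left(2 + \frac{7}{5}\right) \left(-55\right) + 298919} = -51927 + \frac{1}{53 \cdot \frac{17}{5} \left(-55\right) + 298919} = -51927 + \frac{1}{\frac{901}{5} \left(-55\right) + 298919} = -51927 + \frac{1}{-9911 + 298919} = -51927 + \frac{1}{289008} = - \frac{15007318415}{289008}$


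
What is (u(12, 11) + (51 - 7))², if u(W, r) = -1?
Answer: 1849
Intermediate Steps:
(u(12, 11) + (51 - 7))² = (-1 + (51 - 7))² = (-1 + 44)² = 43² = 1849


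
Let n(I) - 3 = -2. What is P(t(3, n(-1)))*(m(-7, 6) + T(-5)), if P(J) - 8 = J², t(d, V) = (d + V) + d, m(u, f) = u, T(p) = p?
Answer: -684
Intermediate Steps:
n(I) = 1 (n(I) = 3 - 2 = 1)
t(d, V) = V + 2*d (t(d, V) = (V + d) + d = V + 2*d)
P(J) = 8 + J²
P(t(3, n(-1)))*(m(-7, 6) + T(-5)) = (8 + (1 + 2*3)²)*(-7 - 5) = (8 + (1 + 6)²)*(-12) = (8 + 7²)*(-12) = (8 + 49)*(-12) = 57*(-12) = -684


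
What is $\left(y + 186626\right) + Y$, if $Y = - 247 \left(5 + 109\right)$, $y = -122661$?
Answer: $35807$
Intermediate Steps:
$Y = -28158$ ($Y = \left(-247\right) 114 = -28158$)
$\left(y + 186626\right) + Y = \left(-122661 + 186626\right) - 28158 = 63965 - 28158 = 35807$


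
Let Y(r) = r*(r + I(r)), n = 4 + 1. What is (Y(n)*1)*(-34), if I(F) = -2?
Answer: -510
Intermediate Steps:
n = 5
Y(r) = r*(-2 + r) (Y(r) = r*(r - 2) = r*(-2 + r))
(Y(n)*1)*(-34) = ((5*(-2 + 5))*1)*(-34) = ((5*3)*1)*(-34) = (15*1)*(-34) = 15*(-34) = -510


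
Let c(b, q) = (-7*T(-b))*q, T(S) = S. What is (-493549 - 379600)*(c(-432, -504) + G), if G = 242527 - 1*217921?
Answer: -1352247602598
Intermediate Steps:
G = 24606 (G = 242527 - 217921 = 24606)
c(b, q) = 7*b*q (c(b, q) = (-(-7)*b)*q = (7*b)*q = 7*b*q)
(-493549 - 379600)*(c(-432, -504) + G) = (-493549 - 379600)*(7*(-432)*(-504) + 24606) = -873149*(1524096 + 24606) = -873149*1548702 = -1352247602598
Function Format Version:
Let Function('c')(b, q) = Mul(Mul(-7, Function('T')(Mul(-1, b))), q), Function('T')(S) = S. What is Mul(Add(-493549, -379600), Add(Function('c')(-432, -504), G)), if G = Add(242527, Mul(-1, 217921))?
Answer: -1352247602598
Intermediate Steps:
G = 24606 (G = Add(242527, -217921) = 24606)
Function('c')(b, q) = Mul(7, b, q) (Function('c')(b, q) = Mul(Mul(-7, Mul(-1, b)), q) = Mul(Mul(7, b), q) = Mul(7, b, q))
Mul(Add(-493549, -379600), Add(Function('c')(-432, -504), G)) = Mul(Add(-493549, -379600), Add(Mul(7, -432, -504), 24606)) = Mul(-873149, Add(1524096, 24606)) = Mul(-873149, 1548702) = -1352247602598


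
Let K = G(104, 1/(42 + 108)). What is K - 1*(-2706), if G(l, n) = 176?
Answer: 2882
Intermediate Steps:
K = 176
K - 1*(-2706) = 176 - 1*(-2706) = 176 + 2706 = 2882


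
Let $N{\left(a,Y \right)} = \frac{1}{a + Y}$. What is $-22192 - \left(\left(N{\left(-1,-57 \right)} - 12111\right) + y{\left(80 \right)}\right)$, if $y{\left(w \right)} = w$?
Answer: $- \frac{589337}{58} \approx -10161.0$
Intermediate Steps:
$N{\left(a,Y \right)} = \frac{1}{Y + a}$
$-22192 - \left(\left(N{\left(-1,-57 \right)} - 12111\right) + y{\left(80 \right)}\right) = -22192 - \left(\left(\frac{1}{-57 - 1} - 12111\right) + 80\right) = -22192 - \left(\left(\frac{1}{-58} - 12111\right) + 80\right) = -22192 - \left(\left(- \frac{1}{58} - 12111\right) + 80\right) = -22192 - \left(- \frac{702439}{58} + 80\right) = -22192 - - \frac{697799}{58} = -22192 + \frac{697799}{58} = - \frac{589337}{58}$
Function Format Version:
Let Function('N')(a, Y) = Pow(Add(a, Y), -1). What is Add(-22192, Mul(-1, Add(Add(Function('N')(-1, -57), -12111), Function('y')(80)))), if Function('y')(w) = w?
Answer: Rational(-589337, 58) ≈ -10161.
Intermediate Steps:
Function('N')(a, Y) = Pow(Add(Y, a), -1)
Add(-22192, Mul(-1, Add(Add(Function('N')(-1, -57), -12111), Function('y')(80)))) = Add(-22192, Mul(-1, Add(Add(Pow(Add(-57, -1), -1), -12111), 80))) = Add(-22192, Mul(-1, Add(Add(Pow(-58, -1), -12111), 80))) = Add(-22192, Mul(-1, Add(Add(Rational(-1, 58), -12111), 80))) = Add(-22192, Mul(-1, Add(Rational(-702439, 58), 80))) = Add(-22192, Mul(-1, Rational(-697799, 58))) = Add(-22192, Rational(697799, 58)) = Rational(-589337, 58)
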